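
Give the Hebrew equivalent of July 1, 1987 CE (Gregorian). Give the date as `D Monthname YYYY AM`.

Both dates share Julian Day Number 2446978; in the Hebrew calendar that is 4 Tammuz 5747 AM.

4 Tammuz 5747 AM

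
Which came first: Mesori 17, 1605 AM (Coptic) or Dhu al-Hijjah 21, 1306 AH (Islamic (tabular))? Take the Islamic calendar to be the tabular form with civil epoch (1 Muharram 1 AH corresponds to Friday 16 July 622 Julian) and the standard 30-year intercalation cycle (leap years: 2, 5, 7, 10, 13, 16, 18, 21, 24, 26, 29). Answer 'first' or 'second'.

The two dates have Julian Day Numbers 2411237 and 2411233 respectively.
Since 2411233 < 2411237, the second date comes first.

second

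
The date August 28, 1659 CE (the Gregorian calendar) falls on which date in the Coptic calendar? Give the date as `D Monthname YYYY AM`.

25 Mesori 1375 AM

Julian Day Number of the source date = 2327237.
Converting JDN 2327237 to the Coptic calendar gives 25 Mesori 1375 AM.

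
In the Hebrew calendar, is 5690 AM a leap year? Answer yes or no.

no

Hebrew year 5690 is year 9 of its 19-year Metonic cycle; leap years are at positions 3, 6, 8, 11, 14, 17, 19, so it is a common year (12 months).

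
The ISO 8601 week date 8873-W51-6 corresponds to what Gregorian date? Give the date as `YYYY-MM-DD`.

8873-12-23

ISO week 1 of 8873 is the week containing the first Thursday of 8873.
Week 51, day 6 (Saturday) lands on 8873-12-23.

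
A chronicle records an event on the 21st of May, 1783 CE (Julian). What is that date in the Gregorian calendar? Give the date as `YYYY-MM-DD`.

1783-06-01

The Julian–Gregorian offset here is 11 days (Julian trailing).
21 May 1783 Julian + 11 days → 1 June 1783 Gregorian.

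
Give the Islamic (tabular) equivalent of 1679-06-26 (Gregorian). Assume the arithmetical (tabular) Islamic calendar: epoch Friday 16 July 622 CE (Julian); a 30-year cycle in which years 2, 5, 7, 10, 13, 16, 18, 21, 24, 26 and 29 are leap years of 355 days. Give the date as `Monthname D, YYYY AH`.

Julian Day Number of the source date = 2334479.
Converting JDN 2334479 to the tabular Islamic calendar gives 17 Jumada al-Awwal 1090 AH.

Jumada al-Awwal 17, 1090 AH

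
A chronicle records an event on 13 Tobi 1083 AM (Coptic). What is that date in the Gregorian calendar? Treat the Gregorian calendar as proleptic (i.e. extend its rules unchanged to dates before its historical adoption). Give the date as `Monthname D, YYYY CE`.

January 16, 1367 CE

Julian Day Number of the source date = 2220362.
Converting JDN 2220362 to the Gregorian calendar gives 16 January 1367 CE.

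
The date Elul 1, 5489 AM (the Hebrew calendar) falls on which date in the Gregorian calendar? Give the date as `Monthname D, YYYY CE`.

Julian Day Number of the source date = 2352802.
Converting JDN 2352802 to the Gregorian calendar gives 26 August 1729 CE.

August 26, 1729 CE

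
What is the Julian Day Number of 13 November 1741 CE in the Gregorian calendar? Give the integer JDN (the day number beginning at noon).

JDN 2451545 is 1 January 2000 CE (Gregorian); the target day is −94281 days from there, so JDN = 2357264.

2357264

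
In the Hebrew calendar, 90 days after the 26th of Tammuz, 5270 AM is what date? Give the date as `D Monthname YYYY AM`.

JDN of the 26th of Tammuz, 5270 AM = 2272770.
2272770 + 90 = 2272860.
JDN 2272860 in the Hebrew calendar is 28 Tishrei 5271 AM.

28 Tishrei 5271 AM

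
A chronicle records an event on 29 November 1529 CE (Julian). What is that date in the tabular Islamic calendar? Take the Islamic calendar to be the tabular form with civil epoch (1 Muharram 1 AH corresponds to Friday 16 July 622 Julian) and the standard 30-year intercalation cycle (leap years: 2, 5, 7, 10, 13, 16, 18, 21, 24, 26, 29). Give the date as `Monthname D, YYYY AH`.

Rabi' al-Awwal 27, 936 AH

Julian Day Number of the source date = 2279858.
Converting JDN 2279858 to the tabular Islamic calendar gives 27 Rabi' al-Awwal 936 AH.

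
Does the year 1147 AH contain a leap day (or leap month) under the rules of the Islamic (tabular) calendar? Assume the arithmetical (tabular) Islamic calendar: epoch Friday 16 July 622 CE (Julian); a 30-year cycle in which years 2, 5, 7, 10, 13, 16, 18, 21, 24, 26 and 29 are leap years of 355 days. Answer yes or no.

yes

Year 1147 AH is year 7 of its 30-year cycle; leap positions are 2, 5, 7, 10, 13, 16, 18, 21, 24, 26, 29, so it is a leap year (355 days).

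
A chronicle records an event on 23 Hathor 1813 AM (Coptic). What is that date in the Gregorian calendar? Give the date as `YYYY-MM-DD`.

2096-12-02

Julian Day Number of the source date = 2486945.
Converting JDN 2486945 to the Gregorian calendar gives 2 December 2096 CE.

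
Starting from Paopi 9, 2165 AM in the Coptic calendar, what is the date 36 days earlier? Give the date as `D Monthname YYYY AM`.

The starting date is JDN 2615469; 2615469 − 36 = 2615433.
JDN 2615433 corresponds to 3 Thout 2165 AM.

3 Thout 2165 AM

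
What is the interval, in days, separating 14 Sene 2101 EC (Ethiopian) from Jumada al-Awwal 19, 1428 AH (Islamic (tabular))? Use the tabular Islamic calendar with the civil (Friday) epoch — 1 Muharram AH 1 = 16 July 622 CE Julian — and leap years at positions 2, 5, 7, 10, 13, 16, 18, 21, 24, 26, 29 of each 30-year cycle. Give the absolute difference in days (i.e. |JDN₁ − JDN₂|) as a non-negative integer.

JDN of the first date = 2491529.
JDN of the second date = 2454257.
|2454257 − 2491529| = 37272.

37272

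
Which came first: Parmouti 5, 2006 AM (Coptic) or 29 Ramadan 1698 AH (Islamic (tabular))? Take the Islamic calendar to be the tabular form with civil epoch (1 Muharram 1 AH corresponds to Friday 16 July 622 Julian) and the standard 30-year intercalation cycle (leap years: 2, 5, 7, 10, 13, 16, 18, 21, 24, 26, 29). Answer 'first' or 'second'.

second

The two dates have Julian Day Numbers 2557570 and 2550064 respectively.
Since 2550064 < 2557570, the second date comes first.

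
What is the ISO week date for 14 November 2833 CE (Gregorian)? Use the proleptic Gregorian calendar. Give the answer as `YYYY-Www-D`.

The weekday is Monday (ISO weekday 1).
That Monday belongs to ISO week 46 of ISO year 2833.

2833-W46-1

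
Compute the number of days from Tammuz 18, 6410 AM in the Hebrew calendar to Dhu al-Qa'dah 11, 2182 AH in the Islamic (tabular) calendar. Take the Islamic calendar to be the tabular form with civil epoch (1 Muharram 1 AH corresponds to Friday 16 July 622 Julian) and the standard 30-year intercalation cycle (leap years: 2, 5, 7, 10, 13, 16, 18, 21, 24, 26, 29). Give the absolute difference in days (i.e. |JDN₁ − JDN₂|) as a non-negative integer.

First date → JDN 2689143; second date → JDN 2721619.
The interval is |2689143 − 2721619| = 32476 days.

32476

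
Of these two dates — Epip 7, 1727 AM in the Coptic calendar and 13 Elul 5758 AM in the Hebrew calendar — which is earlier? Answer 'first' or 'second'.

The two dates have Julian Day Numbers 2455757 and 2451061 respectively.
Since 2451061 < 2455757, the second date comes first.

second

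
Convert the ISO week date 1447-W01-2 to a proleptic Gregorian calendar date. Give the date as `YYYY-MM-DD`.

ISO week 1 of 1447 is the week containing the first Thursday of 1447.
Week 1, day 2 (Tuesday) lands on 1447-01-05.

1447-01-05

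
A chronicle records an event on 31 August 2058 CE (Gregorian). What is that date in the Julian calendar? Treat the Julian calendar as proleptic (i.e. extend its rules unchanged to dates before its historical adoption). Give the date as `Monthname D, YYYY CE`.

August 18, 2058 CE

At this point the Julian calendar is 13 days behind the Gregorian.
31 August 2058 Gregorian − 13 days → 18 August 2058 Julian.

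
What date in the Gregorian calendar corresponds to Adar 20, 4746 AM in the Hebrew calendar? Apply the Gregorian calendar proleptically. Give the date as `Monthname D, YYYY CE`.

Both dates share Julian Day Number 2081257; in the Gregorian calendar that is 9 March 986 CE.

March 9, 986 CE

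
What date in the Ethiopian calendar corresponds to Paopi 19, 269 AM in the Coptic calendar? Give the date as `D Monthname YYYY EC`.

Julian Day Number of the source date = 1922965.
Converting JDN 1922965 to the Ethiopian calendar gives 19 Tikimt 545 EC.

19 Tikimt 545 EC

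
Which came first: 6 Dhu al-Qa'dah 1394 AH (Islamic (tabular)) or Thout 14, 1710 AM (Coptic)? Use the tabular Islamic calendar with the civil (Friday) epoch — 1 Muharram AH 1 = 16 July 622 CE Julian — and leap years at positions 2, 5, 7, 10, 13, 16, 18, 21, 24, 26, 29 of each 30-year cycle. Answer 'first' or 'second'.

first

The two dates have Julian Day Numbers 2442373 and 2449255 respectively.
Since 2442373 < 2449255, the first date comes first.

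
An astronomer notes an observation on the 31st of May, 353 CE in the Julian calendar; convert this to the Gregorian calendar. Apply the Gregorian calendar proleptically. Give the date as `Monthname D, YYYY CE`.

June 1, 353 CE

At this point the Julian calendar is 1 day behind the Gregorian.
31 May 353 Julian + 1 day → 1 June 353 Gregorian.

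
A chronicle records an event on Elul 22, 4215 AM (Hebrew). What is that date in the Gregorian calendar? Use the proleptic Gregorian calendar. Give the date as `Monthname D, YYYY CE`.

August 22, 455 CE

Julian Day Number of the source date = 1887479.
Converting JDN 1887479 to the Gregorian calendar gives 22 August 455 CE.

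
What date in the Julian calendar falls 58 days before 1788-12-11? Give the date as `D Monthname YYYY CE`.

The starting date is JDN 2374470; 2374470 − 58 = 2374412.
JDN 2374412 corresponds to 14 October 1788 CE.

14 October 1788 CE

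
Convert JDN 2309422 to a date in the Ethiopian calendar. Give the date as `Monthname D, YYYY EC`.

Hidar 12, 1603 EC

JDN 2309422 is 18 November 1610 in the Gregorian calendar.
In the Ethiopian calendar that day is Hidar 12, 1603 EC.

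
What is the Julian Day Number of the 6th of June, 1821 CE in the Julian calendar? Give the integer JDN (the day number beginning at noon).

In the Gregorian calendar the same day is 18 June 1821.
JDN 2400001 is 17 November 1858 CE (Gregorian), MJD 0; the target day is −13666 days from there, so JDN = 2386335.

2386335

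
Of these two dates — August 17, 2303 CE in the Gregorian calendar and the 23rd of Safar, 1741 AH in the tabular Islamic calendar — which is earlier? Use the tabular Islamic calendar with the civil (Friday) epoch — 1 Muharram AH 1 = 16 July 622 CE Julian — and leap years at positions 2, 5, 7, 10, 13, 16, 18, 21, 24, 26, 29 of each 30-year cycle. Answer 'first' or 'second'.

first

First date → JDN 2562441; second date → JDN 2565090.
JDN 2562441 < JDN 2565090, so the first date is earlier.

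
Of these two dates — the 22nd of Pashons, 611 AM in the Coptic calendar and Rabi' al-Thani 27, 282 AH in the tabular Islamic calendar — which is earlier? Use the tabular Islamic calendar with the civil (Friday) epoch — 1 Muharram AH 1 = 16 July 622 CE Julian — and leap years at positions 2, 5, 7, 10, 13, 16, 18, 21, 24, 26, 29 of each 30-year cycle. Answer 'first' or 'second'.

Converting both to JDN: 2048093 vs 2048132; the smaller is the first.

first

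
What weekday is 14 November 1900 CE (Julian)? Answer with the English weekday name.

Tuesday

Equivalently 27 November 1900 Gregorian, JDN 2415351.
JDN 2415351 mod 7 = 1, and JDN 0 was a Monday, so this is a Tuesday.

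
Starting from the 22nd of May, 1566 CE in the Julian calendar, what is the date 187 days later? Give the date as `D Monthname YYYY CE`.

25 November 1566 CE

Counting 187 days forward from JDN 2293181 reaches JDN 2293368, which is 25 November 1566 CE.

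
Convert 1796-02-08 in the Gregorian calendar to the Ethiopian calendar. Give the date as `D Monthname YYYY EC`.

2 Yekatit 1788 EC

Both dates share Julian Day Number 2377074; in the Ethiopian calendar that is 2 Yekatit 1788 EC.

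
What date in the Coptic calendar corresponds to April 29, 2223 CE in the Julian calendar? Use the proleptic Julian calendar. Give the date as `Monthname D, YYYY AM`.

Pashons 4, 1939 AM

Both dates share Julian Day Number 2533127; in the Coptic calendar that is 4 Pashons 1939 AM.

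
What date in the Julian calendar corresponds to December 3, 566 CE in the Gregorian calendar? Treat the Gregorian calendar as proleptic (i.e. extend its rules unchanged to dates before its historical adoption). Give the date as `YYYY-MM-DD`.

For dates in this range the Gregorian date is 2 days ahead of the Julian.
3 December 566 Gregorian − 2 days → 1 December 566 Julian.

0566-12-01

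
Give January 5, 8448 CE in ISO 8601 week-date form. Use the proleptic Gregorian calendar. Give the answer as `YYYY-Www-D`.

8448-W01-7

The weekday is Sunday (ISO weekday 7).
That Sunday belongs to ISO week 1 of ISO year 8448.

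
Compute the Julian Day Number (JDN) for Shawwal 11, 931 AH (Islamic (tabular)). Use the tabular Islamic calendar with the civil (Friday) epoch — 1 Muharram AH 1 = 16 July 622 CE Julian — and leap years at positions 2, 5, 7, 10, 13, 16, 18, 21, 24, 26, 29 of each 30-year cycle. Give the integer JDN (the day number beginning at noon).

Equivalently 11 August 1525 (proleptic Gregorian).
JDN 2451545 is 1 January 2000 CE (Gregorian); the target day is −173268 days from there, so JDN = 2278277.

2278277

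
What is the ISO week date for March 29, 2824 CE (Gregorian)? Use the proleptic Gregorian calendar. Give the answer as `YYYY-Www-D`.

The weekday is Friday (ISO weekday 5).
That Friday belongs to ISO week 13 of ISO year 2824.

2824-W13-5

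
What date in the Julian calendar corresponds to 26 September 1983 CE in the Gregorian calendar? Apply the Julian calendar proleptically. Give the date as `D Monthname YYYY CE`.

The Julian–Gregorian offset here is 13 days (Julian trailing).
26 September 1983 Gregorian − 13 days → 13 September 1983 Julian.

13 September 1983 CE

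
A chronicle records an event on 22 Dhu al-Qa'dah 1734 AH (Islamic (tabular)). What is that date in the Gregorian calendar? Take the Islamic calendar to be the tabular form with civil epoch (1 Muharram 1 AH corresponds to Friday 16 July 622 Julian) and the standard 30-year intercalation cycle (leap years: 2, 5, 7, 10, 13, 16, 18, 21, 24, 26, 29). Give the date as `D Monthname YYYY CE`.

22 October 2304 CE

Julian Day Number of the source date = 2562873.
Converting JDN 2562873 to the Gregorian calendar gives 22 October 2304 CE.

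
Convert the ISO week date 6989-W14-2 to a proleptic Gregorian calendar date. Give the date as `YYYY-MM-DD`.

ISO week 1 of 6989 is the week containing the first Thursday of 6989.
Week 14, day 2 (Tuesday) lands on 6989-03-31.

6989-03-31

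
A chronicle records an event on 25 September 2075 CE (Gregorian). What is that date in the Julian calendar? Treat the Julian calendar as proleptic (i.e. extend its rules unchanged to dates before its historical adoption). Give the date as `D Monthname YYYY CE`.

For dates in this range the Gregorian date is 13 days ahead of the Julian.
25 September 2075 Gregorian − 13 days → 12 September 2075 Julian.

12 September 2075 CE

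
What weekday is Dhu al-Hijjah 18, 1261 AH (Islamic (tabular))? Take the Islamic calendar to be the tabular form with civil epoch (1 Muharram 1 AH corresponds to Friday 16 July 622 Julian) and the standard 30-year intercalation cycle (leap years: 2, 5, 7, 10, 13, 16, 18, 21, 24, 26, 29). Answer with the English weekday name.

Thursday

This is JDN 2395284 (18 December 1845 Gregorian).
JDN 2395284 mod 7 = 3, and JDN 0 was a Monday, so this is a Thursday.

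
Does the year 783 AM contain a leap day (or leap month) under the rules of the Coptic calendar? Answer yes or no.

yes

783 mod 4 = 3; in the Coptic calendar a year is leap when year mod 4 = 3, so it is a leap year.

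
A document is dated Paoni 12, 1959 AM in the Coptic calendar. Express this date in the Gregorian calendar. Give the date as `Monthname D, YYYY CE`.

Julian Day Number of the source date = 2540470.
Converting JDN 2540470 to the Gregorian calendar gives 21 June 2243 CE.

June 21, 2243 CE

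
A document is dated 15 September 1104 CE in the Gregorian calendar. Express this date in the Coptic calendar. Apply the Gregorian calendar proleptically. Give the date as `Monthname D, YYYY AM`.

Thout 11, 821 AM

Julian Day Number of the source date = 2124545.
Converting JDN 2124545 to the Coptic calendar gives 11 Thout 821 AM.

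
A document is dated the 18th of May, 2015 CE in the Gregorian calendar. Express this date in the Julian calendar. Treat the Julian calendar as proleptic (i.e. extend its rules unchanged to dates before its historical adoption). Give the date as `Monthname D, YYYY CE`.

At this point the Julian calendar is 13 days behind the Gregorian.
18 May 2015 Gregorian − 13 days → 5 May 2015 Julian.

May 5, 2015 CE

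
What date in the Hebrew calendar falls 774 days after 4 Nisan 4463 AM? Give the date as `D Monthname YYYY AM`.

10 Iyar 4465 AM

The starting date is JDN 1977914; 1977914 + 774 = 1978688.
JDN 1978688 corresponds to 10 Iyar 4465 AM.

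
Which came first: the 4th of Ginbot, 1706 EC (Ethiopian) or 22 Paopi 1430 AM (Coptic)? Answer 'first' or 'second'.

second

The two dates have Julian Day Numbers 2347215 and 2347023 respectively.
Since 2347023 < 2347215, the second date comes first.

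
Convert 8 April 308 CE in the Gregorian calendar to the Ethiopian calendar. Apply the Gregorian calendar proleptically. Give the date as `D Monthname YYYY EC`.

12 Miyazya 300 EC

Julian Day Number of the source date = 1833652.
Converting JDN 1833652 to the Ethiopian calendar gives 12 Miyazya 300 EC.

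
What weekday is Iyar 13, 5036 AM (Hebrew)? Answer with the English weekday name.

Tuesday

In the proleptic Gregorian calendar this is 5 May 1276 (JDN 2187235).
JDN 2187235 mod 7 = 1, and JDN 0 was a Monday, so this is a Tuesday.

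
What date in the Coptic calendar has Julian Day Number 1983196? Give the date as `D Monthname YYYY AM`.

The proleptic Gregorian equivalent of JDN 1983196 is 15 September 717.
In the Coptic calendar that day is 14 Thout 434 AM.

14 Thout 434 AM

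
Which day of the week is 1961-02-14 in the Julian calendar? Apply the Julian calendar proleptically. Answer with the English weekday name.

In the Gregorian calendar this is 27 February 1961 (JDN 2437358).
2437358 ≡ 0 (mod 7); counting from Monday = 0 gives Monday.

Monday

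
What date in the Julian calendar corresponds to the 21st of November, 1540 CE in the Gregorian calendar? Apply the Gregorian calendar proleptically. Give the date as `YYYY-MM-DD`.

1540-11-11

At this point the Julian calendar is 10 days behind the Gregorian.
21 November 1540 Gregorian − 10 days → 11 November 1540 Julian.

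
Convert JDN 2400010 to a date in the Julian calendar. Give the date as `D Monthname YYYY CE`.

14 November 1858 CE

JDN 2400010 is 26 November 1858 in the Gregorian calendar.
In the Julian calendar that day is 14 November 1858 CE.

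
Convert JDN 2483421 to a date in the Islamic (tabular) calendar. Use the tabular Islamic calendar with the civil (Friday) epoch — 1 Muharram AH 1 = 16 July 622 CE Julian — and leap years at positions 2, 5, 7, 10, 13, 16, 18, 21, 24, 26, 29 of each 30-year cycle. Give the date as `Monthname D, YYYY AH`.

JDN 2483421 is 10 April 2087 in the Gregorian calendar.
In the tabular Islamic calendar that day is Ramadan 7, 1510 AH.

Ramadan 7, 1510 AH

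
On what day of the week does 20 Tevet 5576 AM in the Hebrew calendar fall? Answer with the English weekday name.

This is JDN 2384360 (21 January 1816 Gregorian).
JDN 2384360 mod 7 = 6, and JDN 0 was a Monday, so this is a Sunday.

Sunday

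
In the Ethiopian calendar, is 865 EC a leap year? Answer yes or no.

865 mod 4 = 1; in the Ethiopian calendar a year is leap when year mod 4 = 3, so it is a common year.

no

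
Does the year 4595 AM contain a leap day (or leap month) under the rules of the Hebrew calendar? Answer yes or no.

no

Hebrew year 4595 is year 16 of its 19-year Metonic cycle; leap years are at positions 3, 6, 8, 11, 14, 17, 19, so it is a common year (12 months).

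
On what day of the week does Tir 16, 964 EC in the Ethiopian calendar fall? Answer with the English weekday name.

This is JDN 2076092 (17 January 972 Gregorian).
Since JDN mod 7 = 4 (0 = Monday), the day is Friday.

Friday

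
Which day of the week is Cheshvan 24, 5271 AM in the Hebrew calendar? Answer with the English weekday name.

In the proleptic Gregorian calendar this is 7 November 1510 (JDN 2272886).
Since JDN mod 7 = 0 (0 = Monday), the day is Monday.

Monday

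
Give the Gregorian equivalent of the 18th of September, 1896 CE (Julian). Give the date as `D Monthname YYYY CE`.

30 September 1896 CE

At this point the Julian calendar is 12 days behind the Gregorian.
18 September 1896 Julian + 12 days → 30 September 1896 Gregorian.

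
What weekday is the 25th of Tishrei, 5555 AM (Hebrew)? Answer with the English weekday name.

This is JDN 2376597 (19 October 1794 Gregorian).
2376597 ≡ 6 (mod 7); counting from Monday = 0 gives Sunday.

Sunday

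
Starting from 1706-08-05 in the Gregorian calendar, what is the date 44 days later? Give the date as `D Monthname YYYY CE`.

The starting date is JDN 2344380; 2344380 + 44 = 2344424.
JDN 2344424 corresponds to 18 September 1706 CE.

18 September 1706 CE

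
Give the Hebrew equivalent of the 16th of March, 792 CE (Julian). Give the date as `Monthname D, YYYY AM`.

Adar II 17, 4552 AM

Julian Day Number of the source date = 2010411.
Converting JDN 2010411 to the Hebrew calendar gives 17 Adar II 4552 AM.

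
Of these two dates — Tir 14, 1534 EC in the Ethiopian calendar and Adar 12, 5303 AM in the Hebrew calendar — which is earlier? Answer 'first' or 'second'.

first

First date → JDN 2284282; second date → JDN 2284685.
JDN 2284282 < JDN 2284685, so the first date is earlier.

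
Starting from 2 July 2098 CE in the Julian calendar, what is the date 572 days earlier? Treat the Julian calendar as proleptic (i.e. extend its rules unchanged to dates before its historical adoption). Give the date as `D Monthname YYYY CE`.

JDN of 2 July 2098 CE = 2487535.
2487535 − 572 = 2486963.
JDN 2486963 in the Julian calendar is 7 December 2096 CE.

7 December 2096 CE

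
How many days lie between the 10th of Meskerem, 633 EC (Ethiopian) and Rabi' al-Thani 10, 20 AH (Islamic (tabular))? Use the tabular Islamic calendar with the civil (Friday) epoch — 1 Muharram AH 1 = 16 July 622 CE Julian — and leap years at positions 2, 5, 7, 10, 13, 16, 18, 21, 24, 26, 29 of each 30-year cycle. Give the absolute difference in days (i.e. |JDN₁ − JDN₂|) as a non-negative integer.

JDN of the first date = 1955068.
JDN of the second date = 1955271.
|1955271 − 1955068| = 203.

203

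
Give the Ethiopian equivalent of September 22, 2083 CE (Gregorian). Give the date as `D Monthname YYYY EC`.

Both dates share Julian Day Number 2482125; in the Ethiopian calendar that is 11 Meskerem 2076 EC.

11 Meskerem 2076 EC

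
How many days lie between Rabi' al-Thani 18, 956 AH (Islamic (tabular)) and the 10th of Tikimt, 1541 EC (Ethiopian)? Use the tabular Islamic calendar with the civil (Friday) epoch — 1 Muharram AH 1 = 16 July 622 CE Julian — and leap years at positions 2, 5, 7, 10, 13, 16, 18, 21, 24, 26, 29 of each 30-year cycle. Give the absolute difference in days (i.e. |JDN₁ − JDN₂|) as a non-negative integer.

First date → JDN 2286966; second date → JDN 2286745.
The interval is |2286966 − 2286745| = 221 days.

221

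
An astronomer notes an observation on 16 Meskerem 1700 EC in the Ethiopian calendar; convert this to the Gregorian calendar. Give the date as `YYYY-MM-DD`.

1707-09-25

Both dates share Julian Day Number 2344796; in the Gregorian calendar that is 25 September 1707 CE.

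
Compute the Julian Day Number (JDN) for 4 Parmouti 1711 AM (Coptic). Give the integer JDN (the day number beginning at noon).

2449820

In the Gregorian calendar the same day is 12 April 1995.
JDN 2299161 is 15 October 1582 CE (Gregorian); the target day is +150659 days from there, so JDN = 2449820.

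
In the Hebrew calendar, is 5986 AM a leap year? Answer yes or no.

no

Hebrew year 5986 is year 1 of its 19-year Metonic cycle; leap years are at positions 3, 6, 8, 11, 14, 17, 19, so it is a common year (12 months).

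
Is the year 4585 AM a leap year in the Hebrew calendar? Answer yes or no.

yes

Hebrew year 4585 is year 6 of its 19-year Metonic cycle; leap years are at positions 3, 6, 8, 11, 14, 17, 19, so it is a leap year (13 months).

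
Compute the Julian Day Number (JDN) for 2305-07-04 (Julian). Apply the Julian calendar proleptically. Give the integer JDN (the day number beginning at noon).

2563144

Equivalently 20 July 2305 (Gregorian).
JDN 2451545 is 1 January 2000 CE (Gregorian); the target day is +111599 days from there, so JDN = 2563144.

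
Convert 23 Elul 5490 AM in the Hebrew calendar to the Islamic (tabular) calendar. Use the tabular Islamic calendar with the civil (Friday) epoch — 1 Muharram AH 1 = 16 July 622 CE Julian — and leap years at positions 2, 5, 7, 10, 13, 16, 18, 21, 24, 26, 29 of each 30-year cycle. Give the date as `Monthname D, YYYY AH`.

Both dates share Julian Day Number 2353177; in the tabular Islamic calendar that is 21 Safar 1143 AH.

Safar 21, 1143 AH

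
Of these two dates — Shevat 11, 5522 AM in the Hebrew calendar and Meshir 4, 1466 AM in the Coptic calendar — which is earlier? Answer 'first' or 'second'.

The two dates have Julian Day Numbers 2364652 and 2360274 respectively.
Since 2360274 < 2364652, the second date comes first.

second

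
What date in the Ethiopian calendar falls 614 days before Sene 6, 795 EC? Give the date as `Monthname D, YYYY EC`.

Meskerem 27, 794 EC

JDN of Sene 6, 795 EC = 2014504.
2014504 − 614 = 2013890.
JDN 2013890 in the Ethiopian calendar is Meskerem 27, 794 EC.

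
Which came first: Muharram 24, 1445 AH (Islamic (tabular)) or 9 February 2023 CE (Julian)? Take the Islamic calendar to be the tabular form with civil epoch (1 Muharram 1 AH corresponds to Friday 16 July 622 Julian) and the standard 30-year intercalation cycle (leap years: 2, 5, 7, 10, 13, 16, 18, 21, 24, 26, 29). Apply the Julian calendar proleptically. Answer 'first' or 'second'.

First date → JDN 2460168; second date → JDN 2459998.
JDN 2459998 < JDN 2460168, so the second date is earlier.

second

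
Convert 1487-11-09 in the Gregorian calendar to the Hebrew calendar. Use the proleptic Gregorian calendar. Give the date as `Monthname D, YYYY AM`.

Julian Day Number of the source date = 2264488.
Converting JDN 2264488 to the Hebrew calendar gives 14 Cheshvan 5248 AM.

Cheshvan 14, 5248 AM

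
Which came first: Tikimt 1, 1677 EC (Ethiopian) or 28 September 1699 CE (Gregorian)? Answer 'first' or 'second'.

first

Converting both to JDN: 2336410 vs 2341878; the smaller is the first.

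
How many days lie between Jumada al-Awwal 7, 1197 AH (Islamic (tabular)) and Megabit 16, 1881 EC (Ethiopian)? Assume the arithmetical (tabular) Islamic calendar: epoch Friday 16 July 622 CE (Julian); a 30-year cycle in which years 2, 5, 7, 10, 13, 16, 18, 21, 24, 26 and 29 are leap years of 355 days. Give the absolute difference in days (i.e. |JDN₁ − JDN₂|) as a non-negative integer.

First date → JDN 2372387; second date → JDN 2411086.
The interval is |2372387 − 2411086| = 38699 days.

38699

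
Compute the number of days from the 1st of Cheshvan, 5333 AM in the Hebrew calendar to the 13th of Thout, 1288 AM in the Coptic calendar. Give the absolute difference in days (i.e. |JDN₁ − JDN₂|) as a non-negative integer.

JDN of the first date = 2295512.
JDN of the second date = 2295119.
|2295119 − 2295512| = 393.

393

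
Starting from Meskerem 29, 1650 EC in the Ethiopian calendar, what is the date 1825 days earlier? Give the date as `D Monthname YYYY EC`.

30 Meskerem 1645 EC

Counting 1825 days back from JDN 2326546 reaches JDN 2324721, which is 30 Meskerem 1645 EC.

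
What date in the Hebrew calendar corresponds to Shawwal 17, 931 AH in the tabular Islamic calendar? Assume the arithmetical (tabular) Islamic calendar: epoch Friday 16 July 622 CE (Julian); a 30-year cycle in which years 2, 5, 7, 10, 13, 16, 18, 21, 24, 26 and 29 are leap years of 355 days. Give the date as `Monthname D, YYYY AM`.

Julian Day Number of the source date = 2278283.
Converting JDN 2278283 to the Hebrew calendar gives 18 Av 5285 AM.

Av 18, 5285 AM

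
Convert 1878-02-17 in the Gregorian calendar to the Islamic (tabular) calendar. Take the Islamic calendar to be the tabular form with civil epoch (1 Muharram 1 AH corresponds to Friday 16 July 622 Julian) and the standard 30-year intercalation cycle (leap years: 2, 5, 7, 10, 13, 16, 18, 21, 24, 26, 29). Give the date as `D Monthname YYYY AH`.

Both dates share Julian Day Number 2407033; in the tabular Islamic calendar that is 14 Safar 1295 AH.

14 Safar 1295 AH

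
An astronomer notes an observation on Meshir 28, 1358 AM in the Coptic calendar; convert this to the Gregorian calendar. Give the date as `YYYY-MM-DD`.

Julian Day Number of the source date = 2320851.
Converting JDN 2320851 to the Gregorian calendar gives 4 March 1642 CE.

1642-03-04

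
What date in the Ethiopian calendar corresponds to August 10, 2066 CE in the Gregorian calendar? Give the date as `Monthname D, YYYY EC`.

Nehase 4, 2058 EC

Both dates share Julian Day Number 2475873; in the Ethiopian calendar that is 4 Nehase 2058 EC.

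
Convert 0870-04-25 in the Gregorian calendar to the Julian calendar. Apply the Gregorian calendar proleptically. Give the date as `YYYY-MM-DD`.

For dates in this range the Gregorian date is 4 days ahead of the Julian.
25 April 870 Gregorian − 4 days → 21 April 870 Julian.

0870-04-21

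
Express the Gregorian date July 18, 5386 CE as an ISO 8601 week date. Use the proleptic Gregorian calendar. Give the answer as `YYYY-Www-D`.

The weekday is Tuesday (ISO weekday 2).
That Tuesday belongs to ISO week 29 of ISO year 5386.

5386-W29-2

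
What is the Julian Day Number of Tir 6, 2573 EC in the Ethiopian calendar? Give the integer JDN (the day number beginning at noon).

In the Gregorian calendar the same day is 18 January 2581.
JDN 2299161 is 15 October 1582 CE (Gregorian); the target day is +364608 days from there, so JDN = 2663769.

2663769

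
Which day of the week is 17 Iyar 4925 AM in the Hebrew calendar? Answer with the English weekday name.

In the proleptic Gregorian calendar this is 8 May 1165 (JDN 2146695).
Since JDN mod 7 = 5 (0 = Monday), the day is Saturday.

Saturday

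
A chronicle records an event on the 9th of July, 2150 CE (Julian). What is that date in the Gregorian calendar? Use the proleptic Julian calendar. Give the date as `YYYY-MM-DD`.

For dates in this range the Gregorian date is 14 days ahead of the Julian.
9 July 2150 Julian + 14 days → 23 July 2150 Gregorian.

2150-07-23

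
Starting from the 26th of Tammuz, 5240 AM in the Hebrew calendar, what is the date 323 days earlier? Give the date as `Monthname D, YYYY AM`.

Counting 323 days back from JDN 2261813 reaches JDN 2261490, which is Av 29, 5239 AM.

Av 29, 5239 AM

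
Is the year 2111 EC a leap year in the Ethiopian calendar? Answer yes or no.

2111 mod 4 = 3; in the Ethiopian calendar a year is leap when year mod 4 = 3, so it is a leap year.

yes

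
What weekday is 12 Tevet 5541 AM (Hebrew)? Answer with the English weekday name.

This is JDN 2371566 (9 January 1781 Gregorian).
JDN 2371566 mod 7 = 1, and JDN 0 was a Monday, so this is a Tuesday.

Tuesday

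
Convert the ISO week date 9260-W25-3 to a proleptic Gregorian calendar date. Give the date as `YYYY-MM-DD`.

9260-06-16

ISO week 1 of 9260 is the week containing the first Thursday of 9260.
Week 25, day 3 (Wednesday) lands on 9260-06-16.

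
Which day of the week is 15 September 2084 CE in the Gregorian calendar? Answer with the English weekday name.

2482484 ≡ 4 (mod 7); counting from Monday = 0 gives Friday.

Friday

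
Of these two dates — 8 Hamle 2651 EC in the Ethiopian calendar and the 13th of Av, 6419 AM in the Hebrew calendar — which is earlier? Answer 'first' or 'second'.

The two dates have Julian Day Numbers 2692440 and 2692445 respectively.
Since 2692440 < 2692445, the first date comes first.

first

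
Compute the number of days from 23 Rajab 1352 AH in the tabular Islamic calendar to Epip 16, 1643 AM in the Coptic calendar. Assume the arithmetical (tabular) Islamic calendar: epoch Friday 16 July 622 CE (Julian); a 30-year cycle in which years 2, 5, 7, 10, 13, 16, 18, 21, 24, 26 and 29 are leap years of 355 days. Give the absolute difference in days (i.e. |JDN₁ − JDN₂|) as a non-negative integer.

2303

First date → JDN 2427388; second date → JDN 2425085.
The interval is |2427388 − 2425085| = 2303 days.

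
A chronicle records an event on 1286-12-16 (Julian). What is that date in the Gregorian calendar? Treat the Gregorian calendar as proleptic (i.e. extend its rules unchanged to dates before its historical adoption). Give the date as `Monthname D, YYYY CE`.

December 23, 1286 CE

At this point the Julian calendar is 7 days behind the Gregorian.
16 December 1286 Julian + 7 days → 23 December 1286 Gregorian.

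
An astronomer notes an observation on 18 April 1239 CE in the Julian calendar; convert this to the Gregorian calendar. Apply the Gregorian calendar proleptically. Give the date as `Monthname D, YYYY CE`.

The Julian–Gregorian offset here is 7 days (Julian trailing).
18 April 1239 Julian + 7 days → 25 April 1239 Gregorian.

April 25, 1239 CE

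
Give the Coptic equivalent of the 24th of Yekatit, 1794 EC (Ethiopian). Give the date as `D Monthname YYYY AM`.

Julian Day Number of the source date = 2379287.
Converting JDN 2379287 to the Coptic calendar gives 24 Meshir 1518 AM.

24 Meshir 1518 AM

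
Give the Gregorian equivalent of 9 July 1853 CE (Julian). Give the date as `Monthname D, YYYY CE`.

July 21, 1853 CE

The Julian–Gregorian offset here is 12 days (Julian trailing).
9 July 1853 Julian + 12 days → 21 July 1853 Gregorian.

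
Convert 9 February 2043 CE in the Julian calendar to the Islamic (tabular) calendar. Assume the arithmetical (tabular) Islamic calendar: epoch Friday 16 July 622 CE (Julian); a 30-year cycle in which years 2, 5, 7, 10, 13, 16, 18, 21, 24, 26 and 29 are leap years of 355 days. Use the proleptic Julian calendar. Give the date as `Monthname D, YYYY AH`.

Rabi' al-Awwal 12, 1465 AH

Both dates share Julian Day Number 2467303; in the tabular Islamic calendar that is 12 Rabi' al-Awwal 1465 AH.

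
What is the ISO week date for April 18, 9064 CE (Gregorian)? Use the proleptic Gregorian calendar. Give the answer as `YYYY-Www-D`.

The weekday is Monday (ISO weekday 1).
That Monday belongs to ISO week 16 of ISO year 9064.

9064-W16-1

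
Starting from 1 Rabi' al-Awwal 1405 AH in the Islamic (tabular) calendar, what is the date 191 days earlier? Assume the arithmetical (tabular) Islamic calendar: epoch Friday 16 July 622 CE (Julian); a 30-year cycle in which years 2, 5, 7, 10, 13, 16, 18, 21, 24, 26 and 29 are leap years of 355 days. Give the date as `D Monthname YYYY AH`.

JDN of 1 Rabi' al-Awwal 1405 AH = 2446030.
2446030 − 191 = 2445839.
JDN 2445839 in the tabular Islamic calendar is 17 Sha'ban 1404 AH.

17 Sha'ban 1404 AH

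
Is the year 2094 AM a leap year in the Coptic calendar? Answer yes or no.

2094 mod 4 = 2; in the Coptic calendar a year is leap when year mod 4 = 3, so it is a common year.

no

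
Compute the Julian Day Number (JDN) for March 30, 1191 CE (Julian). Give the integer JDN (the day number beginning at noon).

In the proleptic Gregorian calendar the same day is 6 April 1191.
JDN 2400001 is 17 November 1858 CE (Gregorian), MJD 0; the target day is −243842 days from there, so JDN = 2156159.

2156159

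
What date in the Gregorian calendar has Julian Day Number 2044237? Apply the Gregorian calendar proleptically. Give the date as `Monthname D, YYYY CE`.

October 29, 884 CE

Counting from JDN 2299161 = 15 Oct 1582 gives an offset of -254924 days.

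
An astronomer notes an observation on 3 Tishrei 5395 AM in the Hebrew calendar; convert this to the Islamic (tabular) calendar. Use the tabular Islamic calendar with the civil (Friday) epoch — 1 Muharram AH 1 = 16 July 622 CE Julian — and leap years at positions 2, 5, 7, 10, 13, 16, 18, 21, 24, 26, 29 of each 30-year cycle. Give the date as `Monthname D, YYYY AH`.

The source date corresponds to 25 September 1634 in the Gregorian calendar (JDN 2318134).
That day falls on 2 Rabi' al-Thani 1044 AH in the tabular Islamic calendar.

Rabi' al-Thani 2, 1044 AH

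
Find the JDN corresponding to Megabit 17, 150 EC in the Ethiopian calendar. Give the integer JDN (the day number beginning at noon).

1778839

In the proleptic Gregorian calendar the same day is 12 March 158.
JDN 2299161 is 15 October 1582 CE (Gregorian); the target day is −520322 days from there, so JDN = 1778839.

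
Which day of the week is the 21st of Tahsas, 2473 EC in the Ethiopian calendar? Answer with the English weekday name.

Equivalently 2 January 2481 Gregorian, JDN 2627229.
2627229 ≡ 3 (mod 7); counting from Monday = 0 gives Thursday.

Thursday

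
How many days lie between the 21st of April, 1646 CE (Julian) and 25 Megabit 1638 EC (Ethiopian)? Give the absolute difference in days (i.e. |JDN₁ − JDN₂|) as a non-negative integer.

31

JDN of the first date = 2322370.
JDN of the second date = 2322339.
|2322339 − 2322370| = 31.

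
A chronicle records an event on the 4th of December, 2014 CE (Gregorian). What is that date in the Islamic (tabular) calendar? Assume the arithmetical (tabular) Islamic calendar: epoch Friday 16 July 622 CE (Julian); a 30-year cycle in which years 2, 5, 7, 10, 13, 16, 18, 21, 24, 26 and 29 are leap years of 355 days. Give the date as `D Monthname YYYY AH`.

Julian Day Number of the source date = 2456996.
Converting JDN 2456996 to the tabular Islamic calendar gives 11 Safar 1436 AH.

11 Safar 1436 AH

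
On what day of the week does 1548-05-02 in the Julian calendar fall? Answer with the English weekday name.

Wednesday

In the proleptic Gregorian calendar this is 12 May 1548 (JDN 2286587).
2286587 ≡ 2 (mod 7); counting from Monday = 0 gives Wednesday.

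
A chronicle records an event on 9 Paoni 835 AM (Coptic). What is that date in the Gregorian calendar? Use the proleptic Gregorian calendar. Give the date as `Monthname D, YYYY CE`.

Julian Day Number of the source date = 2129926.
Converting JDN 2129926 to the Gregorian calendar gives 10 June 1119 CE.

June 10, 1119 CE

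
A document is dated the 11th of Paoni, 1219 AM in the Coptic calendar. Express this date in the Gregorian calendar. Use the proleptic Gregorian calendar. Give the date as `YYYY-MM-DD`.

1503-06-15

Julian Day Number of the source date = 2270184.
Converting JDN 2270184 to the Gregorian calendar gives 15 June 1503 CE.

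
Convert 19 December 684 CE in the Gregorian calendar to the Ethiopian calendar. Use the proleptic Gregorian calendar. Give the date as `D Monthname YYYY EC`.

Julian Day Number of the source date = 1971239.
Converting JDN 1971239 to the Ethiopian calendar gives 20 Tahsas 677 EC.

20 Tahsas 677 EC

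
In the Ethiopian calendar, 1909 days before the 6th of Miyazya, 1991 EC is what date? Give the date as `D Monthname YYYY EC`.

JDN of the 6th of Miyazya, 1991 EC = 2451283.
2451283 − 1909 = 2449374.
JDN 2449374 in the Ethiopian calendar is 13 Tir 1986 EC.

13 Tir 1986 EC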